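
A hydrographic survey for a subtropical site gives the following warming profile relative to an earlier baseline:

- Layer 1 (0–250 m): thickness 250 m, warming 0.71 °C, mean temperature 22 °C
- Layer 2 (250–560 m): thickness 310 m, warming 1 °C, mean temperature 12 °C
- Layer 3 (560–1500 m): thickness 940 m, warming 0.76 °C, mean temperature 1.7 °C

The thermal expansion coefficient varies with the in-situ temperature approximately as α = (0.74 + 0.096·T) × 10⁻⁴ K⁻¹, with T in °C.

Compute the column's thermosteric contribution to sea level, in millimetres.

Layer 1: α = (0.74 + 0.096×22)×10⁻⁴ = 2.852×10⁻⁴ K⁻¹
Layer 2: α = (0.74 + 0.096×12)×10⁻⁴ = 1.892×10⁻⁴ K⁻¹
Layer 3: α = (0.74 + 0.096×1.7)×10⁻⁴ = 0.9032×10⁻⁴ K⁻¹
0–250 m: 0.71 × 2.852×10⁻⁴ × 250 = 0.050623 m
1 × 310 × 1.892×10⁻⁴ = 0.058652 m
Layer 3: 0.9032×10⁻⁴ × 940 × 0.76 = 0.064524608 m
Δh = 0.050623 + 0.058652 + 0.064524608 = 0.173799608 m ≈ 174 mm

about 174 mm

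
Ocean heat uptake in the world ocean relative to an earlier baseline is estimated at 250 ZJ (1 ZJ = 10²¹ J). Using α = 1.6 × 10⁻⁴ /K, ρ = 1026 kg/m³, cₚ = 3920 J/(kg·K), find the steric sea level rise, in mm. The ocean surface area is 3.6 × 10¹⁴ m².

Per unit area: Q = 250×10²¹ / (3.6×10¹⁴) ≈ 6.944×10⁸ J/m²
Δh = αQ/(ρcₚ) = 1.6×10⁻⁴ × 6.944×10⁸ / (1026 × 3920) ≈ 0.027625 m

27.6 mm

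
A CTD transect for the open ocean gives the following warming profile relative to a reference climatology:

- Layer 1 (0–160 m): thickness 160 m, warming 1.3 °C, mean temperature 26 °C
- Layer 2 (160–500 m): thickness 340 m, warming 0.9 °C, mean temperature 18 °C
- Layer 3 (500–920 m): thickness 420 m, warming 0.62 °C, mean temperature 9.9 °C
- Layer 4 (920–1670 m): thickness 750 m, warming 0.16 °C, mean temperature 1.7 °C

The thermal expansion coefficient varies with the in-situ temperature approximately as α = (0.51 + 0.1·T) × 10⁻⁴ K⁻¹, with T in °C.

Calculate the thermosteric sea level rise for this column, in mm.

Layer 1: α = (0.51 + 0.1×26)×10⁻⁴ = 3.11×10⁻⁴ K⁻¹
Layer 2: α = (0.51 + 0.1×18)×10⁻⁴ = 2.31×10⁻⁴ K⁻¹
Layer 3: α = (0.51 + 0.1×9.9)×10⁻⁴ = 1.5×10⁻⁴ K⁻¹
Layer 4: α = (0.51 + 0.1×1.7)×10⁻⁴ = 0.68×10⁻⁴ K⁻¹
0–160 m: 160 × 1.3 × 3.11×10⁻⁴ = 0.064688 m
160–500 m: 0.9 × 340 × 2.31×10⁻⁴ = 0.070686 m
500–920 m: 1.5×10⁻⁴ × 0.62 × 420 = 0.03906 m
920–1670 m: 0.16 × 0.68×10⁻⁴ × 750 = 0.00816 m
Δh = 0.064688 + 0.070686 + 0.03906 + 0.00816 = 0.182594 m

Δh ≈ 183 mm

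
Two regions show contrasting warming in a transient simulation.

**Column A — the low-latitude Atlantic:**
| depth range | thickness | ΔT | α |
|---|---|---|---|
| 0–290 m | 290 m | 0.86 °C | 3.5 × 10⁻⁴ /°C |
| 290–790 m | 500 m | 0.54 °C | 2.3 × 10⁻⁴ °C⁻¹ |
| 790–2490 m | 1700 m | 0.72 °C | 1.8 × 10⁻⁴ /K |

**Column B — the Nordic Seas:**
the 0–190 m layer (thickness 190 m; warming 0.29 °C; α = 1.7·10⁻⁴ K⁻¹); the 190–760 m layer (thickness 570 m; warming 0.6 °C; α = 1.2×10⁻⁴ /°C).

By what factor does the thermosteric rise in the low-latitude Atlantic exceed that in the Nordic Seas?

7.33

A 0–290 m: 3.5×10⁻⁴ × 290 × 0.86 = 0.08729 m
A 2.3×10⁻⁴ × 500 × 0.54 = 0.06210 m
A 1700 × 0.72 × 1.8×10⁻⁴ = 0.22032 m
A total: 0.36971 m
B Layer 1: 0.29 × 190 × 1.7×10⁻⁴ = 0.009367 m
B 190–760 m: 1.2×10⁻⁴ × 570 × 0.6 = 0.04104 m
B total: 0.050407 m
Ratio: 0.36971 / 0.050407 ≈ 7.334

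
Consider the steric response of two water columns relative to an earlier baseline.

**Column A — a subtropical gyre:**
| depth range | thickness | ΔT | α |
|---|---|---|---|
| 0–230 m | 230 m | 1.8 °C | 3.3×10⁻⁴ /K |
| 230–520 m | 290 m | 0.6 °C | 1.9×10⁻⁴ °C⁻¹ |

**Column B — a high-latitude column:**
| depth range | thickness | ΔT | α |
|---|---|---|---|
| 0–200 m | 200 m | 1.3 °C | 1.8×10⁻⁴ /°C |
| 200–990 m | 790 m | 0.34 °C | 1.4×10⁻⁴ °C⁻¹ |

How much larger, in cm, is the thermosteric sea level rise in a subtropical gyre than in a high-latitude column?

A Layer 1: 1.8 × 230 × 3.3×10⁻⁴ = 0.13662 m
A Layer 2: 0.6 × 290 × 1.9×10⁻⁴ = 0.03306 m
A total: 0.16968 m
B 200 × 1.8×10⁻⁴ × 1.3 = 0.04680 m
B 200–990 m: 790 × 1.4×10⁻⁴ × 0.34 = 0.037604 m
B total: 0.084404 m
Difference: 0.16968 − 0.084404 = 0.085276 m

8.53 cm larger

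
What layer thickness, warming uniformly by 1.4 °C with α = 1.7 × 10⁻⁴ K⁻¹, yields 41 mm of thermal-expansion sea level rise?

170 m

H = Δh/(αΔT) = 0.041 / (1.7×10⁻⁴ × 1.4) ≈ 172.3 m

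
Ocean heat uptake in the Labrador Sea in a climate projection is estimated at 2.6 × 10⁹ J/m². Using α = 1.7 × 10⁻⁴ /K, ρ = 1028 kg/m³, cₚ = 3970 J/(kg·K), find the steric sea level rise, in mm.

108 mm of thermosteric rise

Δh = αQ/(ρcₚ) = 1.7×10⁻⁴ × 2.6×10⁹ / (1028 × 3970) ≈ 0.10830 m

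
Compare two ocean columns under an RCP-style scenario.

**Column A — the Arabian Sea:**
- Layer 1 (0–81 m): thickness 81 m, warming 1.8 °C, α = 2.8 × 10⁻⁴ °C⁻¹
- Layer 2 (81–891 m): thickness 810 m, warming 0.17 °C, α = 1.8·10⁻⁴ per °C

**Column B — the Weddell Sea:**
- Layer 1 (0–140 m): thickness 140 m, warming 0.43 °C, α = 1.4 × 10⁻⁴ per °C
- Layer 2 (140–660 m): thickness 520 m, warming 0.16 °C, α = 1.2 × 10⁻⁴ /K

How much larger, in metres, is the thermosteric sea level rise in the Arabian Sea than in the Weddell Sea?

Δh_A − Δh_B ≈ 0.0472 m

A 0–81 m: 2.8×10⁻⁴ × 1.8 × 81 = 0.040824 m
A 810 × 1.8×10⁻⁴ × 0.17 = 0.024786 m
A total: 0.06561 m
B Layer 1: 140 × 0.43 × 1.4×10⁻⁴ = 0.008428 m
B 140–660 m: 0.16 × 1.2×10⁻⁴ × 520 = 0.009984 m
B total: 0.018412 m
Difference: 0.06561 − 0.018412 = 0.047198 m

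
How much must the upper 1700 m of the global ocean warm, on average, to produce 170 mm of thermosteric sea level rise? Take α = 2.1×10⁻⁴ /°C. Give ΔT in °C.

ΔT ≈ 0.48 °C

ΔT = Δh/(αH) = 0.17 / (2.1×10⁻⁴ × 1700) ≈ 0.4762 °C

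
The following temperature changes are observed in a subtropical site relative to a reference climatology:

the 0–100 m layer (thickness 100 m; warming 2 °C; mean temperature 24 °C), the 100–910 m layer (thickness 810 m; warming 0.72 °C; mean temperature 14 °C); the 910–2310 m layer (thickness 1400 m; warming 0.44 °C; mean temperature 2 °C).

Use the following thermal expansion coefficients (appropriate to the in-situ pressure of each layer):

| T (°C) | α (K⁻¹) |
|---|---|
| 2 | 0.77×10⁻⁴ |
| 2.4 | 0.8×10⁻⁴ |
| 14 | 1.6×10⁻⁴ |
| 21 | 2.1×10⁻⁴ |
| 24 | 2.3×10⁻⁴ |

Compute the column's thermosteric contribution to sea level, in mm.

187 mm

Layer 1 at 24 °C → α = 2.3×10⁻⁴ K⁻¹
Layer 2 at 14 °C → α = 1.6×10⁻⁴ K⁻¹
Layer 3 at 2 °C → α = 0.77×10⁻⁴ K⁻¹
Layer 1: 100 × 2.3×10⁻⁴ × 2 = 0.04600 m
100–910 m: 810 × 0.72 × 1.6×10⁻⁴ = 0.093312 m
910–2310 m: 0.44 × 0.77×10⁻⁴ × 1400 = 0.047432 m
Δh = 0.04600 + 0.093312 + 0.047432 = 0.186744 m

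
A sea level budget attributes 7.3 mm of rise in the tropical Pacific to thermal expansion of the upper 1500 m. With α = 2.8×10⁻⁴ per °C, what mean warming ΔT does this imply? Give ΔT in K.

ΔT = Δh/(αH) = 0.0073 / (2.8×10⁻⁴ × 1500) ≈ 0.01738 K

about 0.0174 K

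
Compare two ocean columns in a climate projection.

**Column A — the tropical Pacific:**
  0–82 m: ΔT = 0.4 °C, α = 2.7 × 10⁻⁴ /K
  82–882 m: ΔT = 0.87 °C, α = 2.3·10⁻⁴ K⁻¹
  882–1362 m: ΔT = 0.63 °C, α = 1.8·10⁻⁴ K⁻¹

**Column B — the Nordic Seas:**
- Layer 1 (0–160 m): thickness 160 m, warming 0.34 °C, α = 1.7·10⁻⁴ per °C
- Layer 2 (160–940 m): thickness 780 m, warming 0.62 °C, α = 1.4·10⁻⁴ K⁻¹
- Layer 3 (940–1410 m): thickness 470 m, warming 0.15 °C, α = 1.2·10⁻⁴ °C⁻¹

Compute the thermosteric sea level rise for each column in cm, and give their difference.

A 0–82 m: 2.7×10⁻⁴ × 0.4 × 82 = 0.008856 m
A 82–882 m: 0.87 × 800 × 2.3×10⁻⁴ = 0.16008 m
A Layer 3: 1.8×10⁻⁴ × 0.63 × 480 = 0.054432 m
A total: 0.223368 m
B 160 × 0.34 × 1.7×10⁻⁴ = 0.009248 m
B Layer 2: 780 × 1.4×10⁻⁴ × 0.62 = 0.067704 m
B Layer 3: 1.2×10⁻⁴ × 470 × 0.15 = 0.00846 m
B total: 0.085412 m
Difference: 0.223368 − 0.085412 = 0.137956 m

Δh_A ≈ 22.3 cm, Δh_B ≈ 8.54 cm; difference ≈ 13.8 cm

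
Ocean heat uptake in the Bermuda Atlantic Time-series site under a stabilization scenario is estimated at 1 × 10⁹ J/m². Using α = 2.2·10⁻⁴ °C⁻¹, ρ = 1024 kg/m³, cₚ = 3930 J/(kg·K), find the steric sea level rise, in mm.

Δh ≈ 55 mm

Δh = αQ/(ρcₚ) = 2.2×10⁻⁴ × 1×10⁹ / (1024 × 3930) ≈ 0.054668 m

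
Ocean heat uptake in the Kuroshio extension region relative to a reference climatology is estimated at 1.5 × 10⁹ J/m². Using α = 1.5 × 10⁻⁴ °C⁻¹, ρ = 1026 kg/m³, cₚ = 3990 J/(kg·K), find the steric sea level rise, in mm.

Δh = αQ/(ρcₚ) = 1.5×10⁻⁴ × 1.5×10⁹ / (1026 × 3990) ≈ 0.054962 m

about 55 mm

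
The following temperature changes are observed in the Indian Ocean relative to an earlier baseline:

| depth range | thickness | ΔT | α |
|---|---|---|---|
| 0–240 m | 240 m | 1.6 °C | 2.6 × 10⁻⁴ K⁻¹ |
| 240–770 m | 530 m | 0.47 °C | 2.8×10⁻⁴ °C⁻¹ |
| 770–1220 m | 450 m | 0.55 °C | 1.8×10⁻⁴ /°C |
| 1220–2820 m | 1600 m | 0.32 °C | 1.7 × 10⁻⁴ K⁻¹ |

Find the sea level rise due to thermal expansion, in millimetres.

Layer 1: 2.6×10⁻⁴ × 240 × 1.6 = 0.09984 m
240–770 m: 0.47 × 2.8×10⁻⁴ × 530 = 0.069748 m
0.55 × 450 × 1.8×10⁻⁴ = 0.04455 m
Layer 4: 1.7×10⁻⁴ × 1600 × 0.32 = 0.08704 m
Δh = 0.09984 + 0.069748 + 0.04455 + 0.08704 = 0.301178 m ≈ 300 mm

Δh = 300 mm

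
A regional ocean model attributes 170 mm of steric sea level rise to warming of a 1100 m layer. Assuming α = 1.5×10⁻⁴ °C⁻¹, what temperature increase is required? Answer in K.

ΔT ≈ 1.03 K

ΔT = Δh/(αH) = 0.17 / (1.5×10⁻⁴ × 1100) ≈ 1.030 K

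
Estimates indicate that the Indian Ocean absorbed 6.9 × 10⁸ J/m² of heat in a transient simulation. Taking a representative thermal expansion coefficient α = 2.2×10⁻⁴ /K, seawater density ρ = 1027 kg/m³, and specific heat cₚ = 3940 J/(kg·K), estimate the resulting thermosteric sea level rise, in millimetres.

Δh = αQ/(ρcₚ) = 2.2×10⁻⁴ × 6.9×10⁸ / (1027 × 3940) ≈ 0.037515 m

37.5 mm of thermosteric rise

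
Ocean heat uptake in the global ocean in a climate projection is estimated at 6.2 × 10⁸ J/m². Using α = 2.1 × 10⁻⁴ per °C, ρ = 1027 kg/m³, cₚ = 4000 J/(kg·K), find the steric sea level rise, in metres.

Δh = αQ/(ρcₚ) = 2.1×10⁻⁴ × 6.2×10⁸ / (1027 × 4000) ≈ 0.031694 m

Δh = 0.0317 m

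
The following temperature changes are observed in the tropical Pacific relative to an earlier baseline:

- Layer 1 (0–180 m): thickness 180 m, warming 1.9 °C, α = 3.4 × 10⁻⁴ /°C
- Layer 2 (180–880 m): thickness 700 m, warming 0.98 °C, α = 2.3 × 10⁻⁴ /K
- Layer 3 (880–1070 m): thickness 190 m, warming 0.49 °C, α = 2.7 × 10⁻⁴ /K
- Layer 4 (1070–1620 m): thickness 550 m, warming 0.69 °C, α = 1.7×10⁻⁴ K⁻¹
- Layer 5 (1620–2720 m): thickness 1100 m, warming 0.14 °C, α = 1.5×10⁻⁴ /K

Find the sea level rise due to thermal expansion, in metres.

Δh = 0.387 m

3.4×10⁻⁴ × 1.9 × 180 = 0.11628 m
0.98 × 2.3×10⁻⁴ × 700 = 0.15778 m
0.49 × 2.7×10⁻⁴ × 190 = 0.025137 m
1070–1620 m: 0.69 × 550 × 1.7×10⁻⁴ = 0.064515 m
1.5×10⁻⁴ × 0.14 × 1100 = 0.02310 m
Δh = 0.11628 + 0.15778 + 0.025137 + 0.064515 + 0.02310 = 0.386812 m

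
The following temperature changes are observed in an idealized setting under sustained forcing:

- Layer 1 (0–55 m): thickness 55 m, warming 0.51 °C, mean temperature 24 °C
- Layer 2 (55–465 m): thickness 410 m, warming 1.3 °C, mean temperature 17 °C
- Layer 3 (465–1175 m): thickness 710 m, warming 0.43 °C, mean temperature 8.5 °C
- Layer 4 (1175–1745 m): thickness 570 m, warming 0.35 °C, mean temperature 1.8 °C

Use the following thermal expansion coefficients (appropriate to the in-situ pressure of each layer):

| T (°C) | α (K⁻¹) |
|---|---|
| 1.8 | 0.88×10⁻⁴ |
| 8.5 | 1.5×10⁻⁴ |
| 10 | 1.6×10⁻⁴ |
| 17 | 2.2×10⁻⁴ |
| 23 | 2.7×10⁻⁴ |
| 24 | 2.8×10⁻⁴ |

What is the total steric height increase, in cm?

Δh = 18.8 cm

Layer 1 at 24 °C → α = 2.8×10⁻⁴ K⁻¹
Layer 2 at 17 °C → α = 2.2×10⁻⁴ K⁻¹
Layer 3 at 8.5 °C → α = 1.5×10⁻⁴ K⁻¹
Layer 4 at 1.8 °C → α = 0.88×10⁻⁴ K⁻¹
Layer 1: 0.51 × 2.8×10⁻⁴ × 55 = 0.007854 m
55–465 m: 410 × 1.3 × 2.2×10⁻⁴ = 0.11726 m
Layer 3: 1.5×10⁻⁴ × 710 × 0.43 = 0.045795 m
1175–1745 m: 570 × 0.35 × 0.88×10⁻⁴ = 0.017556 m
Δh = 0.007854 + 0.11726 + 0.045795 + 0.017556 = 0.188465 m ≈ 18.8 cm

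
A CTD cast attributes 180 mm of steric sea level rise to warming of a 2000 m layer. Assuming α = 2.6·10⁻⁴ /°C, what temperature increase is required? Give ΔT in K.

0.346 K

ΔT = Δh/(αH) = 0.18 / (2.6×10⁻⁴ × 2000) ≈ 0.3462 K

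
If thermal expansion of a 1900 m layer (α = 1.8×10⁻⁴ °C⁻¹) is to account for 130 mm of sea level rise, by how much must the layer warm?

0.380 K

ΔT = Δh/(αH) = 0.13 / (1.8×10⁻⁴ × 1900) ≈ 0.3801 K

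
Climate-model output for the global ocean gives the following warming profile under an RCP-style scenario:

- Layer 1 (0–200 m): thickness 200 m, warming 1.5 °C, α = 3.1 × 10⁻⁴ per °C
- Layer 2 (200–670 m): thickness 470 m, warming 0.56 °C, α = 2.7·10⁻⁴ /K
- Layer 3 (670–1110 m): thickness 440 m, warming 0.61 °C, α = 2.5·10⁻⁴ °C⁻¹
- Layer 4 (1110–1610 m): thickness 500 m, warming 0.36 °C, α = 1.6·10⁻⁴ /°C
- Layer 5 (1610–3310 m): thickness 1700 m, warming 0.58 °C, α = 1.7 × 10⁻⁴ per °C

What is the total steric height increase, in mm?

0–200 m: 3.1×10⁻⁴ × 1.5 × 200 = 0.09300 m
470 × 2.7×10⁻⁴ × 0.56 = 0.071064 m
440 × 0.61 × 2.5×10⁻⁴ = 0.06710 m
1.6×10⁻⁴ × 500 × 0.36 = 0.02880 m
Layer 5: 1.7×10⁻⁴ × 1700 × 0.58 = 0.16762 m
Δh = 0.09300 + 0.071064 + 0.06710 + 0.02880 + 0.16762 = 0.427584 m ≈ 428 mm

about 428 mm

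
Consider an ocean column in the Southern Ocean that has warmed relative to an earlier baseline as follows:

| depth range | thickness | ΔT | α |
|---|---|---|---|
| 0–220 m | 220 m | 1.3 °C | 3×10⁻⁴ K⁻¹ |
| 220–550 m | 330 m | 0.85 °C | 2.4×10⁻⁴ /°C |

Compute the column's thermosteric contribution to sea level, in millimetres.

3×10⁻⁴ × 1.3 × 220 = 0.08580 m
0.85 × 330 × 2.4×10⁻⁴ = 0.06732 m
Δh = 0.08580 + 0.06732 = 0.15312 m

153 mm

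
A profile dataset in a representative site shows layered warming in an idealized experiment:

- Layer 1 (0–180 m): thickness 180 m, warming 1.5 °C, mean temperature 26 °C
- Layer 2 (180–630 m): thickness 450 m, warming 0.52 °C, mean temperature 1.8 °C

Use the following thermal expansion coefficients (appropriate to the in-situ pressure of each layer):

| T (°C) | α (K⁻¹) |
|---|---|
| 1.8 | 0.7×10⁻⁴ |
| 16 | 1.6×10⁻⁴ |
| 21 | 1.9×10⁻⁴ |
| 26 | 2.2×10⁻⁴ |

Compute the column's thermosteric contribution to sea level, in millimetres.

Layer 1 at 26 °C → α = 2.2×10⁻⁴ K⁻¹
Layer 2 at 1.8 °C → α = 0.7×10⁻⁴ K⁻¹
Layer 1: 1.5 × 2.2×10⁻⁴ × 180 = 0.05940 m
180–630 m: 0.52 × 0.7×10⁻⁴ × 450 = 0.01638 m
Δh = 0.05940 + 0.01638 = 0.07578 m

Δh ≈ 75.8 mm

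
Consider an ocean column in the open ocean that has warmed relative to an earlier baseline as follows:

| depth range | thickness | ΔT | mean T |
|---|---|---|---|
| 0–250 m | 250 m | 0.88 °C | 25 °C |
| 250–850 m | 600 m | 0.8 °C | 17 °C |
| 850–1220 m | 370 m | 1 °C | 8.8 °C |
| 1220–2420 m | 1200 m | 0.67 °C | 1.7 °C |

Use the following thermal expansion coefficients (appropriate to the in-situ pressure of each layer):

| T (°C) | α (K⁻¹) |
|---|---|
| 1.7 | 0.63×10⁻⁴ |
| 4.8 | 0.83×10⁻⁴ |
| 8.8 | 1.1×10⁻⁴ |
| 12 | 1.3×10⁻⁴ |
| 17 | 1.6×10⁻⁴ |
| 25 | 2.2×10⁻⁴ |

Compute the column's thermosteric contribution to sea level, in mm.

Δh ≈ 217 mm

Layer 1 at 25 °C → α = 2.2×10⁻⁴ K⁻¹
Layer 2 at 17 °C → α = 1.6×10⁻⁴ K⁻¹
Layer 3 at 8.8 °C → α = 1.1×10⁻⁴ K⁻¹
Layer 4 at 1.7 °C → α = 0.63×10⁻⁴ K⁻¹
Layer 1: 0.88 × 250 × 2.2×10⁻⁴ = 0.04840 m
250–850 m: 1.6×10⁻⁴ × 600 × 0.8 = 0.07680 m
Layer 3: 1 × 370 × 1.1×10⁻⁴ = 0.04070 m
1200 × 0.63×10⁻⁴ × 0.67 = 0.050652 m
Δh = 0.04840 + 0.07680 + 0.04070 + 0.050652 = 0.216552 m ≈ 217 mm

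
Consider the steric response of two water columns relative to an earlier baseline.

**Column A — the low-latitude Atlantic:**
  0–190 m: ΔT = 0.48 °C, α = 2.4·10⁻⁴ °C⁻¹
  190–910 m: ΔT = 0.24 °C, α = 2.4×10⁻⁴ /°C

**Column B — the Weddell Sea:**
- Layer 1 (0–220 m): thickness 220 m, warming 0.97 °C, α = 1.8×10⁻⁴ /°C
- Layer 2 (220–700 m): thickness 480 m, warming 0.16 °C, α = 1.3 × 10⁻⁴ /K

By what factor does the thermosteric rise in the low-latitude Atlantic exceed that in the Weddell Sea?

a factor of 1.31

A 190 × 2.4×10⁻⁴ × 0.48 = 0.021888 m
A Layer 2: 0.24 × 720 × 2.4×10⁻⁴ = 0.041472 m
A total: 0.06336 m
B Layer 1: 220 × 1.8×10⁻⁴ × 0.97 = 0.038412 m
B Layer 2: 0.16 × 1.3×10⁻⁴ × 480 = 0.009984 m
B total: 0.048396 m
Ratio: 0.06336 / 0.048396 ≈ 1.309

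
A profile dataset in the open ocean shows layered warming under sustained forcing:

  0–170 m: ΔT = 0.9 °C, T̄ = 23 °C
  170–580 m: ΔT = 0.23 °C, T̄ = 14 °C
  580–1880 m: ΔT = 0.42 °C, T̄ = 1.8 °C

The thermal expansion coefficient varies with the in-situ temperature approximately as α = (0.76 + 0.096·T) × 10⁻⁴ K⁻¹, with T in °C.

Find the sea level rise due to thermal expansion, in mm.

Layer 1: α = (0.76 + 0.096×23)×10⁻⁴ = 2.968×10⁻⁴ K⁻¹
Layer 2: α = (0.76 + 0.096×14)×10⁻⁴ = 2.104×10⁻⁴ K⁻¹
Layer 3: α = (0.76 + 0.096×1.8)×10⁻⁴ = 0.9328×10⁻⁴ K⁻¹
0.9 × 170 × 2.968×10⁻⁴ = 0.0454104 m
0.23 × 410 × 2.104×10⁻⁴ = 0.01984072 m
580–1880 m: 1300 × 0.42 × 0.9328×10⁻⁴ = 0.05093088 m
Δh = 0.0454104 + 0.01984072 + 0.05093088 = 0.116182 m

about 116 mm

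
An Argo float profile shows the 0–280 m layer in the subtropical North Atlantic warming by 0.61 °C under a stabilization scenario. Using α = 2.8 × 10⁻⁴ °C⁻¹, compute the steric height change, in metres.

about 0.0478 m

Δh = αΔT·H = 2.8×10⁻⁴ × 0.61 × 280 = 0.047824 m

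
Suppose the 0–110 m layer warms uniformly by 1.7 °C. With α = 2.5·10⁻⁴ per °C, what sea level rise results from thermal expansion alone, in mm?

46.8 mm of thermosteric rise

Δh = αΔT·H = 2.5×10⁻⁴ × 1.7 × 110 = 0.04675 m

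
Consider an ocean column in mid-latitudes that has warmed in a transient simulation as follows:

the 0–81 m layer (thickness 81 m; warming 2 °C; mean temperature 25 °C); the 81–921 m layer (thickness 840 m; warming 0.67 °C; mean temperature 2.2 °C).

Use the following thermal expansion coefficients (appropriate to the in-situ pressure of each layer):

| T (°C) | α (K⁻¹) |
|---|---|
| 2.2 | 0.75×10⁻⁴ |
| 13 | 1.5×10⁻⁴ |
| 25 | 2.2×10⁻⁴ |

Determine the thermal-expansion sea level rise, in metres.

Δh ≈ 0.078 m

Layer 1 at 25 °C → α = 2.2×10⁻⁴ K⁻¹
Layer 2 at 2.2 °C → α = 0.75×10⁻⁴ K⁻¹
Layer 1: 81 × 2 × 2.2×10⁻⁴ = 0.03564 m
81–921 m: 0.75×10⁻⁴ × 840 × 0.67 = 0.04221 m
Δh = 0.03564 + 0.04221 = 0.07785 m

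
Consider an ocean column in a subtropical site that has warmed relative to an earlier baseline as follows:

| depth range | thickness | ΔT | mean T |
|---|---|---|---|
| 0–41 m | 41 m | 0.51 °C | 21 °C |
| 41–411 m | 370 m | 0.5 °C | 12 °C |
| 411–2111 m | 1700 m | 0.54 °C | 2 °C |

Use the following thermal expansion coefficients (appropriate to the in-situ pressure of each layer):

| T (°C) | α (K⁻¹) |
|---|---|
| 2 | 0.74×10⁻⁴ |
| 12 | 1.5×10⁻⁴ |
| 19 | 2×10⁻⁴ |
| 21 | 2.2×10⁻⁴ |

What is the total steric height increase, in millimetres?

Layer 1 at 21 °C → α = 2.2×10⁻⁴ K⁻¹
Layer 2 at 12 °C → α = 1.5×10⁻⁴ K⁻¹
Layer 3 at 2 °C → α = 0.74×10⁻⁴ K⁻¹
Layer 1: 41 × 0.51 × 2.2×10⁻⁴ = 0.0046002 m
41–411 m: 1.5×10⁻⁴ × 370 × 0.5 = 0.02775 m
Layer 3: 1700 × 0.54 × 0.74×10⁻⁴ = 0.067932 m
Δh = 0.0046002 + 0.02775 + 0.067932 = 0.1002822 m ≈ 100 mm

Δh = 100 mm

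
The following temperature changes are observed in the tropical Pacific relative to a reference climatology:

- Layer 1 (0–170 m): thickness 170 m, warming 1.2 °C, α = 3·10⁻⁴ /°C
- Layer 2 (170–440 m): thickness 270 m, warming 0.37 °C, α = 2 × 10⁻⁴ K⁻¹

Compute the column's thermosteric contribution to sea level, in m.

0–170 m: 3×10⁻⁴ × 170 × 1.2 = 0.06120 m
170–440 m: 2×10⁻⁴ × 270 × 0.37 = 0.01998 m
Δh = 0.06120 + 0.01998 = 0.08118 m

about 0.0812 m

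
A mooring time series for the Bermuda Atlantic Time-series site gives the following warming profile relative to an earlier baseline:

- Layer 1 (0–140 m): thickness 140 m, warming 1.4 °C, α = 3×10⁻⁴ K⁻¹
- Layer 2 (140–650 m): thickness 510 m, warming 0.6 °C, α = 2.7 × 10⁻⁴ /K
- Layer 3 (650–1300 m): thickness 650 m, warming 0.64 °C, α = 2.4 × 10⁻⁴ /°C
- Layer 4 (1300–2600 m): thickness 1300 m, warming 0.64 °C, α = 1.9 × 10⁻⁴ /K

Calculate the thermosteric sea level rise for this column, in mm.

Layer 1: 3×10⁻⁴ × 1.4 × 140 = 0.05880 m
Layer 2: 0.6 × 510 × 2.7×10⁻⁴ = 0.08262 m
Layer 3: 2.4×10⁻⁴ × 650 × 0.64 = 0.09984 m
Layer 4: 1.9×10⁻⁴ × 1300 × 0.64 = 0.15808 m
Δh = 0.05880 + 0.08262 + 0.09984 + 0.15808 = 0.39934 m

399 mm of thermosteric rise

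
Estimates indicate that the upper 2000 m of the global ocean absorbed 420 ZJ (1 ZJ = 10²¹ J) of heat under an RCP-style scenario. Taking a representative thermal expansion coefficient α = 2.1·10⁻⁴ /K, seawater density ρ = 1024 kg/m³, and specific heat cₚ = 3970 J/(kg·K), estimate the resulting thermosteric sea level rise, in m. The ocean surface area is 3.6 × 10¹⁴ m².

Per unit area: Q = 420×10²¹ / (3.6×10¹⁴) ≈ 1.167×10⁹ J/m²
Δh = αQ/(ρcₚ) = 2.1×10⁻⁴ × 1.167×10⁹ / (1024 × 3970) ≈ 0.060284 m

0.0603 m of thermosteric rise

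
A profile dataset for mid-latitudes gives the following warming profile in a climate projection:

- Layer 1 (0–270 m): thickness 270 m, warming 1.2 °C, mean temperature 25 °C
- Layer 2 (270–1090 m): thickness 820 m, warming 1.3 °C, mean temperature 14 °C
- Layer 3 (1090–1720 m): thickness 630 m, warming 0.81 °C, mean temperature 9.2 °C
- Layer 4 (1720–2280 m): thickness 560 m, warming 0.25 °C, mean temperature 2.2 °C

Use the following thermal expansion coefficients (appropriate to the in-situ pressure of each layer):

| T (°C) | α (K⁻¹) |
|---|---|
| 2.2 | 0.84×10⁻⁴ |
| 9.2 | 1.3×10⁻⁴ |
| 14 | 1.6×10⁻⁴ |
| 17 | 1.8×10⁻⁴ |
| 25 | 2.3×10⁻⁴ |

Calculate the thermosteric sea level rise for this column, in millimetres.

Δh = 323 mm

Layer 1 at 25 °C → α = 2.3×10⁻⁴ K⁻¹
Layer 2 at 14 °C → α = 1.6×10⁻⁴ K⁻¹
Layer 3 at 9.2 °C → α = 1.3×10⁻⁴ K⁻¹
Layer 4 at 2.2 °C → α = 0.84×10⁻⁴ K⁻¹
Layer 1: 2.3×10⁻⁴ × 270 × 1.2 = 0.07452 m
Layer 2: 1.6×10⁻⁴ × 1.3 × 820 = 0.17056 m
1090–1720 m: 0.81 × 630 × 1.3×10⁻⁴ = 0.066339 m
Layer 4: 0.25 × 0.84×10⁻⁴ × 560 = 0.01176 m
Δh = 0.07452 + 0.17056 + 0.066339 + 0.01176 = 0.323179 m ≈ 323 mm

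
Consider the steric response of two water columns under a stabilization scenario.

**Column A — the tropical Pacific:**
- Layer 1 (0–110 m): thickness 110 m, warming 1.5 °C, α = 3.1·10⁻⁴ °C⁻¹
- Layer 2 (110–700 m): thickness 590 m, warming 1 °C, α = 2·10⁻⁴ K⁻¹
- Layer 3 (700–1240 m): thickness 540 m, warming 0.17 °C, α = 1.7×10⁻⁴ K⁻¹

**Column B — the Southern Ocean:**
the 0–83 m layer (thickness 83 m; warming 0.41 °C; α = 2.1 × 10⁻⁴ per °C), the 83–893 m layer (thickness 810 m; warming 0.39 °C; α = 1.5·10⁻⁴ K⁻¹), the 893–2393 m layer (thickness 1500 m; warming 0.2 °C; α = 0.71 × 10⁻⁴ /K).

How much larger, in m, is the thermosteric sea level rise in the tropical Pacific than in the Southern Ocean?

A 110 × 1.5 × 3.1×10⁻⁴ = 0.05115 m
A 2×10⁻⁴ × 590 × 1 = 0.11800 m
A 700–1240 m: 0.17 × 1.7×10⁻⁴ × 540 = 0.015606 m
A total: 0.184756 m
B 0.41 × 2.1×10⁻⁴ × 83 = 0.0071463 m
B Layer 2: 0.39 × 810 × 1.5×10⁻⁴ = 0.047385 m
B 0.71×10⁻⁴ × 1500 × 0.2 = 0.02130 m
B total: 0.0758313 m
Difference: 0.184756 − 0.0758313 = 0.1089247 m

Δh_A − Δh_B ≈ 0.109 m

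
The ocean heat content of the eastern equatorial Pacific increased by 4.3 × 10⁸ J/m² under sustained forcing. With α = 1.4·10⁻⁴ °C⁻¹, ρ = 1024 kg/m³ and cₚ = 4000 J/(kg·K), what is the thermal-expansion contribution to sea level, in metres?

0.0147 m

Δh = αQ/(ρcₚ) = 1.4×10⁻⁴ × 4.3×10⁸ / (1024 × 4000) ≈ 0.014697 m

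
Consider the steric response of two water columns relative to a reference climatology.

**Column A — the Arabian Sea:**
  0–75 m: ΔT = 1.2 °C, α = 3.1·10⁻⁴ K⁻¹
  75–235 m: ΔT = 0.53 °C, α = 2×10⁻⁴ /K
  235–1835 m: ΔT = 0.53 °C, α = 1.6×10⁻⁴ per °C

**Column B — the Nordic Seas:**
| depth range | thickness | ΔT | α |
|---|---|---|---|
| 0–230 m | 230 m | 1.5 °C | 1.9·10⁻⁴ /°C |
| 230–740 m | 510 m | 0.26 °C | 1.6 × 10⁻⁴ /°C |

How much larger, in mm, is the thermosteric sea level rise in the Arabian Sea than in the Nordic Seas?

94 mm

A 1.2 × 75 × 3.1×10⁻⁴ = 0.02790 m
A 2×10⁻⁴ × 160 × 0.53 = 0.01696 m
A 1.6×10⁻⁴ × 1600 × 0.53 = 0.13568 m
A total: 0.18054 m
B 1.5 × 230 × 1.9×10⁻⁴ = 0.06555 m
B 510 × 0.26 × 1.6×10⁻⁴ = 0.021216 m
B total: 0.086766 m
Difference: 0.18054 − 0.086766 = 0.093774 m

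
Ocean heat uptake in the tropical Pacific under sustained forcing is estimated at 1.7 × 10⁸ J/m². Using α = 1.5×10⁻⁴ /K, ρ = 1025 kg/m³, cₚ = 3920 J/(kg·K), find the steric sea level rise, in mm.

6.35 mm

Δh = αQ/(ρcₚ) = 1.5×10⁻⁴ × 1.7×10⁸ / (1025 × 3920) ≈ 0.0063464 m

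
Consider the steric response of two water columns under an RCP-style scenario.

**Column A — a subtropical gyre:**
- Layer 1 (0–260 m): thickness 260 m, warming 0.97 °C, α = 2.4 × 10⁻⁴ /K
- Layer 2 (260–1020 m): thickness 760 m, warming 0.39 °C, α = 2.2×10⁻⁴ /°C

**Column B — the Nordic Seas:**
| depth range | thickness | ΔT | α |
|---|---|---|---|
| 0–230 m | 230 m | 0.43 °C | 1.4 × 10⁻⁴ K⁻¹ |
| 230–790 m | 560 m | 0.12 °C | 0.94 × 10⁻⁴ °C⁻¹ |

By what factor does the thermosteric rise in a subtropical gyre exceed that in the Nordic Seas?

6.24

A Layer 1: 0.97 × 260 × 2.4×10⁻⁴ = 0.060528 m
A Layer 2: 0.39 × 2.2×10⁻⁴ × 760 = 0.065208 m
A total: 0.125736 m
B 0–230 m: 1.4×10⁻⁴ × 230 × 0.43 = 0.013846 m
B 0.12 × 560 × 0.94×10⁻⁴ = 0.0063168 m
B total: 0.0201628 m
Ratio: 0.125736 / 0.0201628 ≈ 6.236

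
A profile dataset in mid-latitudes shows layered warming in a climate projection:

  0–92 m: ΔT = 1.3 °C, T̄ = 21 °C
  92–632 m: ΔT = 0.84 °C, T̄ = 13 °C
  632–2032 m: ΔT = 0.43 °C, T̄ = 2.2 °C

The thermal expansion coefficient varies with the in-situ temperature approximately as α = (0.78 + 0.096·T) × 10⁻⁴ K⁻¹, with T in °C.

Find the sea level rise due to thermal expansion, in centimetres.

Layer 1: α = (0.78 + 0.096×21)×10⁻⁴ = 2.796×10⁻⁴ K⁻¹
Layer 2: α = (0.78 + 0.096×13)×10⁻⁴ = 2.028×10⁻⁴ K⁻¹
Layer 3: α = (0.78 + 0.096×2.2)×10⁻⁴ = 0.9912×10⁻⁴ K⁻¹
1.3 × 92 × 2.796×10⁻⁴ = 0.03344016 m
92–632 m: 540 × 2.028×10⁻⁴ × 0.84 = 0.09199008 m
632–2032 m: 0.43 × 1400 × 0.9912×10⁻⁴ = 0.05967024 m
Δh = 0.03344016 + 0.09199008 + 0.05967024 = 0.18510048 m

18.5 cm of thermosteric rise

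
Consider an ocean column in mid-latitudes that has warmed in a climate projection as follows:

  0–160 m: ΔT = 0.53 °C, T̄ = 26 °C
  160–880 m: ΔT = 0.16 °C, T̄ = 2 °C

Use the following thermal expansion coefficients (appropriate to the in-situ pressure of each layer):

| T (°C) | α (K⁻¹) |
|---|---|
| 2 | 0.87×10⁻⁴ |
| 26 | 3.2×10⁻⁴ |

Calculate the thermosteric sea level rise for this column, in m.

Δh ≈ 0.037 m

Layer 1 at 26 °C → α = 3.2×10⁻⁴ K⁻¹
Layer 2 at 2 °C → α = 0.87×10⁻⁴ K⁻¹
Layer 1: 3.2×10⁻⁴ × 0.53 × 160 = 0.027136 m
160–880 m: 0.16 × 720 × 0.87×10⁻⁴ = 0.0100224 m
Δh = 0.027136 + 0.0100224 = 0.0371584 m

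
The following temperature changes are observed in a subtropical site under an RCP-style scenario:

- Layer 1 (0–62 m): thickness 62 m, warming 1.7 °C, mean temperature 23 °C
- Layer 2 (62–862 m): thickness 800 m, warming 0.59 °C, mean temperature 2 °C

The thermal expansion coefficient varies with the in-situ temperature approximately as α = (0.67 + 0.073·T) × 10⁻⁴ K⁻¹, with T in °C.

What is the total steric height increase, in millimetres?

Layer 1: α = (0.67 + 0.073×23)×10⁻⁴ = 2.349×10⁻⁴ K⁻¹
Layer 2: α = (0.67 + 0.073×2)×10⁻⁴ = 0.816×10⁻⁴ K⁻¹
Layer 1: 2.349×10⁻⁴ × 1.7 × 62 = 0.02475846 m
Layer 2: 0.816×10⁻⁴ × 0.59 × 800 = 0.0385152 m
Δh = 0.02475846 + 0.0385152 = 0.06327366 m

about 63 mm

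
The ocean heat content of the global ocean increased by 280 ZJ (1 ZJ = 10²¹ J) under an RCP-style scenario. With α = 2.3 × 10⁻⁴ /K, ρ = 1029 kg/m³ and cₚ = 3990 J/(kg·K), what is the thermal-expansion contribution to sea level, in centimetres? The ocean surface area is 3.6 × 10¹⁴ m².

4.4 cm of thermosteric rise

Per unit area: Q = 280×10²¹ / (3.6×10¹⁴) ≈ 7.778×10⁸ J/m²
Δh = αQ/(ρcₚ) = 2.3×10⁻⁴ × 7.778×10⁸ / (1029 × 3990) ≈ 0.043572 m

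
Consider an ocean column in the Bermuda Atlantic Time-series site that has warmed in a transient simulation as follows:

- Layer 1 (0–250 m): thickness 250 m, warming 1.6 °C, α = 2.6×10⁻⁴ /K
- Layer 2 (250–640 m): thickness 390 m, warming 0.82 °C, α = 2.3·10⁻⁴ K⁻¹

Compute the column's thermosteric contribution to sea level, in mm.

0–250 m: 2.6×10⁻⁴ × 1.6 × 250 = 0.10400 m
Layer 2: 0.82 × 2.3×10⁻⁴ × 390 = 0.073554 m
Δh = 0.10400 + 0.073554 = 0.177554 m ≈ 178 mm

178 mm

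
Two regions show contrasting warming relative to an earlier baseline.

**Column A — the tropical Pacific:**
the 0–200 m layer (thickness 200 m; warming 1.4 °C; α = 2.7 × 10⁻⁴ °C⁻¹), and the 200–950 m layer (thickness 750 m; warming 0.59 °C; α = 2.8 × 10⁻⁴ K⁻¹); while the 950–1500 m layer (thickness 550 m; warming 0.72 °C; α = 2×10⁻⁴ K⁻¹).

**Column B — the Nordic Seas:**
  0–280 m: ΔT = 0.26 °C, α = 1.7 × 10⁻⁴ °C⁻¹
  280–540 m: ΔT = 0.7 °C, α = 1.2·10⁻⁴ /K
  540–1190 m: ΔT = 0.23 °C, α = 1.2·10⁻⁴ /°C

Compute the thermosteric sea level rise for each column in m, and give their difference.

A 2.7×10⁻⁴ × 1.4 × 200 = 0.07560 m
A Layer 2: 2.8×10⁻⁴ × 750 × 0.59 = 0.12390 m
A 2×10⁻⁴ × 0.72 × 550 = 0.07920 m
A total: 0.27870 m
B 1.7×10⁻⁴ × 0.26 × 280 = 0.012376 m
B Layer 2: 0.7 × 260 × 1.2×10⁻⁴ = 0.02184 m
B Layer 3: 0.23 × 1.2×10⁻⁴ × 650 = 0.01794 m
B total: 0.052156 m
Difference: 0.27870 − 0.052156 = 0.226544 m

Δh_A ≈ 0.28 m, Δh_B ≈ 0.052 m; difference ≈ 0.23 m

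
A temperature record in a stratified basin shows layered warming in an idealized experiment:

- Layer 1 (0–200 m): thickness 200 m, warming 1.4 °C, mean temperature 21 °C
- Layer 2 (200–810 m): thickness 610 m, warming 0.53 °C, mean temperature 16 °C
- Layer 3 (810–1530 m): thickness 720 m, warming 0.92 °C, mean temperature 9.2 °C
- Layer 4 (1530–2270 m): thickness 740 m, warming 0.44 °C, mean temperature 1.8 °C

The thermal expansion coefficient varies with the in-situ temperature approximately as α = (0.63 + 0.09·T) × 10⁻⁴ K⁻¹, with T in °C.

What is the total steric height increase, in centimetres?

26.0 cm of thermosteric rise

Layer 1: α = (0.63 + 0.09×21)×10⁻⁴ = 2.52×10⁻⁴ K⁻¹
Layer 2: α = (0.63 + 0.09×16)×10⁻⁴ = 2.07×10⁻⁴ K⁻¹
Layer 3: α = (0.63 + 0.09×9.2)×10⁻⁴ = 1.458×10⁻⁴ K⁻¹
Layer 4: α = (0.63 + 0.09×1.8)×10⁻⁴ = 0.792×10⁻⁴ K⁻¹
0–200 m: 1.4 × 2.52×10⁻⁴ × 200 = 0.07056 m
200–810 m: 0.53 × 610 × 2.07×10⁻⁴ = 0.0669231 m
Layer 3: 0.92 × 1.458×10⁻⁴ × 720 = 0.09657792 m
1530–2270 m: 0.44 × 740 × 0.792×10⁻⁴ = 0.02578752 m
Δh = 0.07056 + 0.0669231 + 0.09657792 + 0.02578752 = 0.25984854 m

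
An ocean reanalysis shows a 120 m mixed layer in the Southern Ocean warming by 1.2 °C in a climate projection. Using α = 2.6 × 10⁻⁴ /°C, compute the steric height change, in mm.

Δh = 37.4 mm

Δh = αΔT·H = 2.6×10⁻⁴ × 1.2 × 120 = 0.03744 m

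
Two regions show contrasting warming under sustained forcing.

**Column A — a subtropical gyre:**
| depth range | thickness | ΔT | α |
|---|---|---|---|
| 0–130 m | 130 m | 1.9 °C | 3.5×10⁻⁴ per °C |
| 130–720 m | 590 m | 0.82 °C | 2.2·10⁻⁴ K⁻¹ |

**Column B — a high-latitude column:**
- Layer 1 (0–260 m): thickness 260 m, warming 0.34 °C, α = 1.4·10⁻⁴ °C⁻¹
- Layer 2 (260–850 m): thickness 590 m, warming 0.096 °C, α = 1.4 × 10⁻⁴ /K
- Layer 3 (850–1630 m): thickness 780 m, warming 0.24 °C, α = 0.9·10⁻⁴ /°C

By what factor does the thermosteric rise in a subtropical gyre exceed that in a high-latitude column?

5.19

A Layer 1: 1.9 × 3.5×10⁻⁴ × 130 = 0.08645 m
A Layer 2: 0.82 × 590 × 2.2×10⁻⁴ = 0.106436 m
A total: 0.192886 m
B 0.34 × 1.4×10⁻⁴ × 260 = 0.012376 m
B Layer 2: 1.4×10⁻⁴ × 590 × 0.096 = 0.0079296 m
B 0.24 × 0.9×10⁻⁴ × 780 = 0.016848 m
B total: 0.0371536 m
Ratio: 0.192886 / 0.0371536 ≈ 5.192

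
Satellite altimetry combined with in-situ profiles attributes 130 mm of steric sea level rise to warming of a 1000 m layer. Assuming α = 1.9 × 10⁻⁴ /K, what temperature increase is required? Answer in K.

ΔT = Δh/(αH) = 0.13 / (1.9×10⁻⁴ × 1000) ≈ 0.6842 K

about 0.68 K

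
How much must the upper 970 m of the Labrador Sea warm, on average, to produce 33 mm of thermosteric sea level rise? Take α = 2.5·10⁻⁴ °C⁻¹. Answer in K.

ΔT = Δh/(αH) = 0.033 / (2.5×10⁻⁴ × 970) ≈ 0.1361 K

ΔT ≈ 0.136 K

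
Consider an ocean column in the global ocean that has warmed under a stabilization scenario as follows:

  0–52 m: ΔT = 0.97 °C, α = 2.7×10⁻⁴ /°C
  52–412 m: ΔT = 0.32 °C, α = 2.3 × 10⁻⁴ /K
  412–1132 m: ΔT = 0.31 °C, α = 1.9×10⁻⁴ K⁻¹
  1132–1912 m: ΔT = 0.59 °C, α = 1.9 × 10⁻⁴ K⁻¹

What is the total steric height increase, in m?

Layer 1: 2.7×10⁻⁴ × 0.97 × 52 = 0.0136188 m
2.3×10⁻⁴ × 0.32 × 360 = 0.026496 m
Layer 3: 0.31 × 1.9×10⁻⁴ × 720 = 0.042408 m
0.59 × 780 × 1.9×10⁻⁴ = 0.087438 m
Δh = 0.0136188 + 0.026496 + 0.042408 + 0.087438 = 0.1699608 m ≈ 0.170 m

Δh = 0.170 m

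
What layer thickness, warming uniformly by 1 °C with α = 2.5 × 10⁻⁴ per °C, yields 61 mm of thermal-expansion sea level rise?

H = Δh/(αΔT) = 0.061 / (2.5×10⁻⁴ × 1) = 244.0 m

H ≈ 244 m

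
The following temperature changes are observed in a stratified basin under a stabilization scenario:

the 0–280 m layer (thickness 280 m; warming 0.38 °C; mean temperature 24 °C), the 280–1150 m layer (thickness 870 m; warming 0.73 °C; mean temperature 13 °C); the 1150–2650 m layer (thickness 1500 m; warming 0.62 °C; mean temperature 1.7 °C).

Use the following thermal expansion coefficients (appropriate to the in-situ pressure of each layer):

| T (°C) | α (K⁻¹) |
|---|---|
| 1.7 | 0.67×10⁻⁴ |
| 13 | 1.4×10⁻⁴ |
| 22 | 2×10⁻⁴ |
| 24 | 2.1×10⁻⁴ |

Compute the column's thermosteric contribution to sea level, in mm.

Δh ≈ 174 mm

Layer 1 at 24 °C → α = 2.1×10⁻⁴ K⁻¹
Layer 2 at 13 °C → α = 1.4×10⁻⁴ K⁻¹
Layer 3 at 1.7 °C → α = 0.67×10⁻⁴ K⁻¹
Layer 1: 280 × 0.38 × 2.1×10⁻⁴ = 0.022344 m
Layer 2: 1.4×10⁻⁴ × 870 × 0.73 = 0.088914 m
1500 × 0.62 × 0.67×10⁻⁴ = 0.06231 m
Δh = 0.022344 + 0.088914 + 0.06231 = 0.173568 m ≈ 174 mm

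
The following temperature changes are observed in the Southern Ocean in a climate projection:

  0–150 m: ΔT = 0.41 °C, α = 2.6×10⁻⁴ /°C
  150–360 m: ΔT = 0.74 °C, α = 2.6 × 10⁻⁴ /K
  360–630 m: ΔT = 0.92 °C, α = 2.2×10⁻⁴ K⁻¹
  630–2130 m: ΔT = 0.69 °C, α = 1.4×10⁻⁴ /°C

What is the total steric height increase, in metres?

about 0.256 m

0–150 m: 0.41 × 150 × 2.6×10⁻⁴ = 0.01599 m
Layer 2: 2.6×10⁻⁴ × 210 × 0.74 = 0.040404 m
360–630 m: 2.2×10⁻⁴ × 0.92 × 270 = 0.054648 m
Layer 4: 1500 × 1.4×10⁻⁴ × 0.69 = 0.14490 m
Δh = 0.01599 + 0.040404 + 0.054648 + 0.14490 = 0.255942 m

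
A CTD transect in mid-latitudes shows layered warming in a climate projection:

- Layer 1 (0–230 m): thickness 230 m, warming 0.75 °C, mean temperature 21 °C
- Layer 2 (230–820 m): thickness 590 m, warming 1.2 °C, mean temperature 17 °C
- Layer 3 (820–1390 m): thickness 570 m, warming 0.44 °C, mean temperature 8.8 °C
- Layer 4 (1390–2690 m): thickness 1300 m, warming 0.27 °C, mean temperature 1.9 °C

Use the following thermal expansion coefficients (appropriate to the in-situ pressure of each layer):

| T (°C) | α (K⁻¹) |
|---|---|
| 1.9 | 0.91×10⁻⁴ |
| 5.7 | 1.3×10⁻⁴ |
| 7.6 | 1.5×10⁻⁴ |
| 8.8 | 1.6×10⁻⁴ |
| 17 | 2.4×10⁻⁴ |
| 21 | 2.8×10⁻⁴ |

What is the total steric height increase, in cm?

29 cm

Layer 1 at 21 °C → α = 2.8×10⁻⁴ K⁻¹
Layer 2 at 17 °C → α = 2.4×10⁻⁴ K⁻¹
Layer 3 at 8.8 °C → α = 1.6×10⁻⁴ K⁻¹
Layer 4 at 1.9 °C → α = 0.91×10⁻⁴ K⁻¹
Layer 1: 230 × 0.75 × 2.8×10⁻⁴ = 0.04830 m
2.4×10⁻⁴ × 590 × 1.2 = 0.16992 m
820–1390 m: 1.6×10⁻⁴ × 570 × 0.44 = 0.040128 m
Layer 4: 1300 × 0.91×10⁻⁴ × 0.27 = 0.031941 m
Δh = 0.04830 + 0.16992 + 0.040128 + 0.031941 = 0.290289 m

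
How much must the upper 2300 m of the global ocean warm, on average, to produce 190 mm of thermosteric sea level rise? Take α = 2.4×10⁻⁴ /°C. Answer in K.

ΔT = Δh/(αH) = 0.19 / (2.4×10⁻⁴ × 2300) ≈ 0.3442 K

about 0.344 K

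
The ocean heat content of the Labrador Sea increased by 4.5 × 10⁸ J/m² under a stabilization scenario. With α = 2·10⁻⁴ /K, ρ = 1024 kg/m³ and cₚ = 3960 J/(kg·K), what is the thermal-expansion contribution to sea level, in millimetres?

Δh ≈ 22 mm

Δh = αQ/(ρcₚ) = 2×10⁻⁴ × 4.5×10⁸ / (1024 × 3960) ≈ 0.022195 m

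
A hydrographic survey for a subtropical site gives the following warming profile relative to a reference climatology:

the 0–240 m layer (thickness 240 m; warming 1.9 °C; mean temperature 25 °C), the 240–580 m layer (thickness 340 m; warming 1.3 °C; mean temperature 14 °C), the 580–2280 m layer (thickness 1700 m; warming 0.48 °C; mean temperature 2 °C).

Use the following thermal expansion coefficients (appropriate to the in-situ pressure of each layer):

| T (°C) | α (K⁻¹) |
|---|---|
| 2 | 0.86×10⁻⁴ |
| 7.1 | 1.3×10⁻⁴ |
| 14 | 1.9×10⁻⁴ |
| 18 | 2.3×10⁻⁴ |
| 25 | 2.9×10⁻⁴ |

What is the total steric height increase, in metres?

Δh = 0.29 m

Layer 1 at 25 °C → α = 2.9×10⁻⁴ K⁻¹
Layer 2 at 14 °C → α = 1.9×10⁻⁴ K⁻¹
Layer 3 at 2 °C → α = 0.86×10⁻⁴ K⁻¹
240 × 1.9 × 2.9×10⁻⁴ = 0.13224 m
240–580 m: 1.3 × 1.9×10⁻⁴ × 340 = 0.08398 m
1700 × 0.86×10⁻⁴ × 0.48 = 0.070176 m
Δh = 0.13224 + 0.08398 + 0.070176 = 0.286396 m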